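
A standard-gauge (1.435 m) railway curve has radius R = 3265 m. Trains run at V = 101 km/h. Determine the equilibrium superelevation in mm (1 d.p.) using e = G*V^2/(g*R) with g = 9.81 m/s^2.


Convert speed: V = 101 / 3.6 = 28.0556 m/s
Apply formula: e = 1.435 * 28.0556^2 / (9.81 * 3265)
e = 1.435 * 787.1142 / 32029.65
e = 0.035264 m = 35.3 mm

35.3


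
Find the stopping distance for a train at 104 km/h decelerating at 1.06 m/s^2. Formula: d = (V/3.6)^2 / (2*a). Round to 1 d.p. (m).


Convert speed: V = 104 / 3.6 = 28.8889 m/s
V^2 = 834.5679
d = 834.5679 / (2 * 1.06)
d = 834.5679 / 2.12
d = 393.7 m

393.7


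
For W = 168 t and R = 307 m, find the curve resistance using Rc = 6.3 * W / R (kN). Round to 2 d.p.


Rc = 6.3 * W / R
Rc = 6.3 * 168 / 307
Rc = 1058.4 / 307
Rc = 3.45 kN

3.45


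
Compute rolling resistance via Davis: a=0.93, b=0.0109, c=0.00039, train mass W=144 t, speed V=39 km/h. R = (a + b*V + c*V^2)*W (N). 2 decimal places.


b*V = 0.0109 * 39 = 0.4251
c*V^2 = 0.00039 * 1521 = 0.59319
R_per_t = 0.93 + 0.4251 + 0.59319 = 1.94829 N/t
R_total = 1.94829 * 144 = 280.55 N

280.55


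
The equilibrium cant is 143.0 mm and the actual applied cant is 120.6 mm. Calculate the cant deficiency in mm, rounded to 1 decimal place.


Cant deficiency = equilibrium cant - actual cant
CD = 143.0 - 120.6
CD = 22.4 mm

22.4


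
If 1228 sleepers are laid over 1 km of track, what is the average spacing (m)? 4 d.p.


Spacing = 1000 m / number of sleepers
Spacing = 1000 / 1228
Spacing = 0.8143 m

0.8143


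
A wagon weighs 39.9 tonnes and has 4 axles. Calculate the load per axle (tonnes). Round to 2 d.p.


Load per axle = total weight / number of axles
Load = 39.9 / 4
Load = 9.98 tonnes

9.98


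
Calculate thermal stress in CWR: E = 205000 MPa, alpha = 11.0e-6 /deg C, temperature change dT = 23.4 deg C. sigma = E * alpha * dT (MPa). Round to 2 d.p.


sigma = E * alpha * dT
sigma = 205000 * 11.0e-6 * 23.4
sigma = 2.255 * 23.4
sigma = 52.77 MPa

52.77


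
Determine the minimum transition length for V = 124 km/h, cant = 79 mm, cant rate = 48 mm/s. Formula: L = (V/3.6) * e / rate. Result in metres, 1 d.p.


Convert speed: V = 124 / 3.6 = 34.4444 m/s
L = 34.4444 * 79 / 48
L = 2721.1111 / 48
L = 56.7 m

56.7


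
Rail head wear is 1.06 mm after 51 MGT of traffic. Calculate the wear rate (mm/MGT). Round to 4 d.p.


Wear rate = total wear / cumulative tonnage
Rate = 1.06 / 51
Rate = 0.0208 mm/MGT

0.0208


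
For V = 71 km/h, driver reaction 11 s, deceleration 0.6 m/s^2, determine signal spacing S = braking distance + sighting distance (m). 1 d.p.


V = 71 / 3.6 = 19.7222 m/s
Braking distance = 19.7222^2 / (2*0.6) = 324.1384 m
Sighting distance = 19.7222 * 11 = 216.9444 m
S = 324.1384 + 216.9444 = 541.1 m

541.1


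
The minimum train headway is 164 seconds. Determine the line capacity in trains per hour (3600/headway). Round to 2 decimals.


Capacity = 3600 / headway
Capacity = 3600 / 164
Capacity = 21.95 trains/hour

21.95


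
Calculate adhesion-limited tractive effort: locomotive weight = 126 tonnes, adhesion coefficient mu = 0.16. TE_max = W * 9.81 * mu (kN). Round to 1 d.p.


TE_max = W * g * mu
TE_max = 126 * 9.81 * 0.16
TE_max = 1236.06 * 0.16
TE_max = 197.8 kN

197.8


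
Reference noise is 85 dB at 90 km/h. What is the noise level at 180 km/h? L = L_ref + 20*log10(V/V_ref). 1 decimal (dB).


V/V_ref = 180 / 90 = 2.0
log10(2.0) = 0.30103
20 * 0.30103 = 6.0206
L = 85 + 6.0206 = 91.0 dB

91.0


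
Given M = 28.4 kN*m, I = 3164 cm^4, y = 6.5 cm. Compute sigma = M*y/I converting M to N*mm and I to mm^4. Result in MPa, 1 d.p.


Convert units:
M = 28.4 kN*m = 28400000 N*mm
y = 6.5 cm = 65 mm
I = 3164 cm^4 = 31640000 mm^4
sigma = 28400000 * 65 / 31640000
sigma = 58.3 MPa

58.3


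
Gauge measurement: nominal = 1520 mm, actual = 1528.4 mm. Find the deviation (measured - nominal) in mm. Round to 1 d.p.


Deviation = measured - nominal
Deviation = 1528.4 - 1520
Deviation = 8.4 mm

8.4


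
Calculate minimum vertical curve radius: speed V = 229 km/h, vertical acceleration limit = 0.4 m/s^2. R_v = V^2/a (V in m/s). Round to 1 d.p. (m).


Convert speed: V = 229 / 3.6 = 63.6111 m/s
V^2 = 4046.3735 m^2/s^2
R_v = 4046.3735 / 0.4
R_v = 10115.9 m

10115.9


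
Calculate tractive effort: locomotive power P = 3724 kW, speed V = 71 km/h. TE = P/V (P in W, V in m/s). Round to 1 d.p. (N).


Convert: P = 3724 kW = 3724000 W
V = 71 / 3.6 = 19.7222 m/s
TE = 3724000 / 19.7222
TE = 188822.5 N

188822.5


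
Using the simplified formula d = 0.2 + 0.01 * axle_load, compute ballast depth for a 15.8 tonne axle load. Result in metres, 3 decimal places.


d = 0.2 + 0.01 * 15.8
d = 0.2 + 0.158
d = 0.358 m

0.358


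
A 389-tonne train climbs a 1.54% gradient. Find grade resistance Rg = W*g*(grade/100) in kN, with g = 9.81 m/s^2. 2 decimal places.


Rg = W * 9.81 * grade / 100
Rg = 389 * 9.81 * 1.54 / 100
Rg = 3816.09 * 0.0154
Rg = 58.77 kN

58.77


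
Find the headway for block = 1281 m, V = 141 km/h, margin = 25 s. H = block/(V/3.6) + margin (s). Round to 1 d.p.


V = 141 / 3.6 = 39.1667 m/s
Block traversal time = 1281 / 39.1667 = 32.7064 s
Headway = 32.7064 + 25
Headway = 57.7 s

57.7


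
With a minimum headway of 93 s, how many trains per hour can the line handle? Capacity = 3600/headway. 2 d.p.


Capacity = 3600 / headway
Capacity = 3600 / 93
Capacity = 38.71 trains/hour

38.71


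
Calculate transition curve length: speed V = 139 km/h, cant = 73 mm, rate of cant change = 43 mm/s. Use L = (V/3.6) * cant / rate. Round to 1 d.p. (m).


Convert speed: V = 139 / 3.6 = 38.6111 m/s
L = 38.6111 * 73 / 43
L = 2818.6111 / 43
L = 65.5 m

65.5


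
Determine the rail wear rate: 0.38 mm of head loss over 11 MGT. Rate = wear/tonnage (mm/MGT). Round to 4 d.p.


Wear rate = total wear / cumulative tonnage
Rate = 0.38 / 11
Rate = 0.0345 mm/MGT

0.0345


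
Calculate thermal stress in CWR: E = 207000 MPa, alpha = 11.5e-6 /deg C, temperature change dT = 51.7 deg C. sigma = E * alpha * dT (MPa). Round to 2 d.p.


sigma = E * alpha * dT
sigma = 207000 * 11.5e-6 * 51.7
sigma = 2.3805 * 51.7
sigma = 123.07 MPa

123.07


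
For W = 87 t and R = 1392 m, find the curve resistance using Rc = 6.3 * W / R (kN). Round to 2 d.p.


Rc = 6.3 * W / R
Rc = 6.3 * 87 / 1392
Rc = 548.1 / 1392
Rc = 0.39 kN

0.39


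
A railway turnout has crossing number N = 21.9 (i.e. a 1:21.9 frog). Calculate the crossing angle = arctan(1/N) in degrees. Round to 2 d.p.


1/N = 1/21.9 = 0.045662
angle = arctan(0.045662) = 0.04563 rad
angle = 0.04563 * 180/pi = 2.61 degrees

2.61


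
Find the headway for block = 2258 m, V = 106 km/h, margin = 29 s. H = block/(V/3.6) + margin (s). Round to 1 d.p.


V = 106 / 3.6 = 29.4444 m/s
Block traversal time = 2258 / 29.4444 = 76.6868 s
Headway = 76.6868 + 29
Headway = 105.7 s

105.7


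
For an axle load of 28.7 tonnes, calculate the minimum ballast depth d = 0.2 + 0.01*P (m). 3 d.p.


d = 0.2 + 0.01 * 28.7
d = 0.2 + 0.287
d = 0.487 m

0.487


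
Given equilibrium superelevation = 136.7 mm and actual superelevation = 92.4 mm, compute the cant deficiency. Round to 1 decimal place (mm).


Cant deficiency = equilibrium cant - actual cant
CD = 136.7 - 92.4
CD = 44.3 mm

44.3


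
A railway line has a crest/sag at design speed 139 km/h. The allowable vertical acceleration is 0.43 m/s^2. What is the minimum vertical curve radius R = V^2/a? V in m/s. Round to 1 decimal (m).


Convert speed: V = 139 / 3.6 = 38.6111 m/s
V^2 = 1490.8179 m^2/s^2
R_v = 1490.8179 / 0.43
R_v = 3467.0 m

3467.0


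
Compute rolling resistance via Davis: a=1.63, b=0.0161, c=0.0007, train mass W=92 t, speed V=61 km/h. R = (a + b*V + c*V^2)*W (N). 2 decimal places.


b*V = 0.0161 * 61 = 0.9821
c*V^2 = 0.0007 * 3721 = 2.6047
R_per_t = 1.63 + 0.9821 + 2.6047 = 5.2168 N/t
R_total = 5.2168 * 92 = 479.95 N

479.95


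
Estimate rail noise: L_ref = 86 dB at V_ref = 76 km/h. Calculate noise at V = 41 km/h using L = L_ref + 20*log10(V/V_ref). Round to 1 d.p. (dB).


V/V_ref = 41 / 76 = 0.539474
log10(0.539474) = -0.26803
20 * -0.26803 = -5.3606
L = 86 + -5.3606 = 80.6 dB

80.6


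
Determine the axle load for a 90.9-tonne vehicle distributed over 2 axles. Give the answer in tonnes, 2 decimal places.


Load per axle = total weight / number of axles
Load = 90.9 / 2
Load = 45.45 tonnes

45.45


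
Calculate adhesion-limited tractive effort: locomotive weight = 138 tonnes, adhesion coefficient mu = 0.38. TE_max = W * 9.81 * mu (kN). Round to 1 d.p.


TE_max = W * g * mu
TE_max = 138 * 9.81 * 0.38
TE_max = 1353.78 * 0.38
TE_max = 514.4 kN

514.4


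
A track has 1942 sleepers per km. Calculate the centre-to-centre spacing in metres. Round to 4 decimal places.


Spacing = 1000 m / number of sleepers
Spacing = 1000 / 1942
Spacing = 0.5149 m

0.5149


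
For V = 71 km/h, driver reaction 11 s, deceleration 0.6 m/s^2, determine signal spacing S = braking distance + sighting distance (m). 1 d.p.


V = 71 / 3.6 = 19.7222 m/s
Braking distance = 19.7222^2 / (2*0.6) = 324.1384 m
Sighting distance = 19.7222 * 11 = 216.9444 m
S = 324.1384 + 216.9444 = 541.1 m

541.1


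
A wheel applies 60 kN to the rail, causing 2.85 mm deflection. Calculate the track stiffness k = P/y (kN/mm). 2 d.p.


Track stiffness k = P / y
k = 60 / 2.85
k = 21.05 kN/mm

21.05


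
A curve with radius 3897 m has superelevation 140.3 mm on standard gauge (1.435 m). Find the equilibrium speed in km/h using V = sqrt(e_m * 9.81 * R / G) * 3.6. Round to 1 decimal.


Convert cant: e = 140.3 mm = 0.1403 m
V_ms = sqrt(0.1403 * 9.81 * 3897 / 1.435)
V_ms = sqrt(3737.706391) = 61.1368 m/s
V = 61.1368 * 3.6 = 220.1 km/h

220.1


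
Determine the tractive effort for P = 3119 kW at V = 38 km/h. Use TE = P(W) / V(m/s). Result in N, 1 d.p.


Convert: P = 3119 kW = 3119000 W
V = 38 / 3.6 = 10.5556 m/s
TE = 3119000 / 10.5556
TE = 295484.2 N

295484.2


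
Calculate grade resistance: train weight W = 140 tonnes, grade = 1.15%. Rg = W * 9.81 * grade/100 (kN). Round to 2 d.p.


Rg = W * 9.81 * grade / 100
Rg = 140 * 9.81 * 1.15 / 100
Rg = 1373.4 * 0.0115
Rg = 15.79 kN

15.79


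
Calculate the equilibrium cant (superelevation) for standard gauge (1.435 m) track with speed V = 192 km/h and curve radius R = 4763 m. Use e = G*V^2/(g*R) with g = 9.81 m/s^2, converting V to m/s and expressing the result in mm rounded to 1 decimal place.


Convert speed: V = 192 / 3.6 = 53.3333 m/s
Apply formula: e = 1.435 * 53.3333^2 / (9.81 * 4763)
e = 1.435 * 2844.4444 / 46725.03
e = 0.087357 m = 87.4 mm

87.4


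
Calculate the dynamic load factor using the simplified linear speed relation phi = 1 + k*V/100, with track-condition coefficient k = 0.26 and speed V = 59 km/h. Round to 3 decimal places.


phi = 1 + k * V / 100
phi = 1 + 0.26 * 59 / 100
phi = 1 + 0.1534
phi = 1.153

1.153


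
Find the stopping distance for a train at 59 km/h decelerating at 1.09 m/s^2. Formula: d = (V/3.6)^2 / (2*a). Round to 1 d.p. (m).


Convert speed: V = 59 / 3.6 = 16.3889 m/s
V^2 = 268.5957
d = 268.5957 / (2 * 1.09)
d = 268.5957 / 2.18
d = 123.2 m

123.2


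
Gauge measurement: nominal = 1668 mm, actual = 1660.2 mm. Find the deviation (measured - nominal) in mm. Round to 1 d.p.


Deviation = measured - nominal
Deviation = 1660.2 - 1668
Deviation = -7.8 mm

-7.8


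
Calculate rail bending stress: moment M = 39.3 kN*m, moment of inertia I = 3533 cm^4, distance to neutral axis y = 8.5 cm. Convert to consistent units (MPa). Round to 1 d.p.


Convert units:
M = 39.3 kN*m = 39300000 N*mm
y = 8.5 cm = 85 mm
I = 3533 cm^4 = 35330000 mm^4
sigma = 39300000 * 85 / 35330000
sigma = 94.6 MPa

94.6


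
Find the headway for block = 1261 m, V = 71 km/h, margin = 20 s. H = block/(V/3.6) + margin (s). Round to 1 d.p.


V = 71 / 3.6 = 19.7222 m/s
Block traversal time = 1261 / 19.7222 = 63.938 s
Headway = 63.938 + 20
Headway = 83.9 s

83.9


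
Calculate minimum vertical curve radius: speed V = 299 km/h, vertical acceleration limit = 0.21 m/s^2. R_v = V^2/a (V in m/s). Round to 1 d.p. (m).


Convert speed: V = 299 / 3.6 = 83.0556 m/s
V^2 = 6898.2253 m^2/s^2
R_v = 6898.2253 / 0.21
R_v = 32848.7 m

32848.7


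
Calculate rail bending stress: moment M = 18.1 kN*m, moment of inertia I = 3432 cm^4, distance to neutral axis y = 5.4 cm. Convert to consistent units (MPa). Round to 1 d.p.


Convert units:
M = 18.1 kN*m = 18100000 N*mm
y = 5.4 cm = 54 mm
I = 3432 cm^4 = 34320000 mm^4
sigma = 18100000 * 54 / 34320000
sigma = 28.5 MPa

28.5


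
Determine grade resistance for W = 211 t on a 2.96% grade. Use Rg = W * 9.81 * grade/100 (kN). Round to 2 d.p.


Rg = W * 9.81 * grade / 100
Rg = 211 * 9.81 * 2.96 / 100
Rg = 2069.91 * 0.0296
Rg = 61.27 kN

61.27


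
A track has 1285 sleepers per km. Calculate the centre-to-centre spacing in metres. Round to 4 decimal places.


Spacing = 1000 m / number of sleepers
Spacing = 1000 / 1285
Spacing = 0.7782 m

0.7782


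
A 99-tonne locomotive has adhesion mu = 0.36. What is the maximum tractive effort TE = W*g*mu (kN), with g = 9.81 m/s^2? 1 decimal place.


TE_max = W * g * mu
TE_max = 99 * 9.81 * 0.36
TE_max = 971.19 * 0.36
TE_max = 349.6 kN

349.6


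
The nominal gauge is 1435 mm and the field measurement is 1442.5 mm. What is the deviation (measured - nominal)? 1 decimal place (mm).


Deviation = measured - nominal
Deviation = 1442.5 - 1435
Deviation = 7.5 mm

7.5


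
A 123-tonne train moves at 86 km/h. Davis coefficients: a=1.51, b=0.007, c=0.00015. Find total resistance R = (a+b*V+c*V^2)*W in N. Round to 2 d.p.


b*V = 0.007 * 86 = 0.602
c*V^2 = 0.00015 * 7396 = 1.1094
R_per_t = 1.51 + 0.602 + 1.1094 = 3.2214 N/t
R_total = 3.2214 * 123 = 396.23 N

396.23


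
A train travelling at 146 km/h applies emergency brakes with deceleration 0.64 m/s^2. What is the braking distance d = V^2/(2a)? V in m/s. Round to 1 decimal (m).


Convert speed: V = 146 / 3.6 = 40.5556 m/s
V^2 = 1644.7531
d = 1644.7531 / (2 * 0.64)
d = 1644.7531 / 1.28
d = 1285.0 m

1285.0


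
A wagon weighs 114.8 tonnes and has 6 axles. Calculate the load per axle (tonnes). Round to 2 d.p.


Load per axle = total weight / number of axles
Load = 114.8 / 6
Load = 19.13 tonnes

19.13


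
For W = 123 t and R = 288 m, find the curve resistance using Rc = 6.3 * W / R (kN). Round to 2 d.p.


Rc = 6.3 * W / R
Rc = 6.3 * 123 / 288
Rc = 774.9 / 288
Rc = 2.69 kN

2.69


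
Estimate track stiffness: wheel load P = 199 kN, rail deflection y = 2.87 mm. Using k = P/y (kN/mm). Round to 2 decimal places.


Track stiffness k = P / y
k = 199 / 2.87
k = 69.34 kN/mm

69.34


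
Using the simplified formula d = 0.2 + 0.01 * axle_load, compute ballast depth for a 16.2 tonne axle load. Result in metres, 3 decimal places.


d = 0.2 + 0.01 * 16.2
d = 0.2 + 0.162
d = 0.362 m

0.362


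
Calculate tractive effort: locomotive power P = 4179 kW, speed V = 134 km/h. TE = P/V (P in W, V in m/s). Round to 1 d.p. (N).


Convert: P = 4179 kW = 4179000 W
V = 134 / 3.6 = 37.2222 m/s
TE = 4179000 / 37.2222
TE = 112271.6 N

112271.6


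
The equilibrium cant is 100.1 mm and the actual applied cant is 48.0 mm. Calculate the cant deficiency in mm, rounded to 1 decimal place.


Cant deficiency = equilibrium cant - actual cant
CD = 100.1 - 48.0
CD = 52.1 mm

52.1


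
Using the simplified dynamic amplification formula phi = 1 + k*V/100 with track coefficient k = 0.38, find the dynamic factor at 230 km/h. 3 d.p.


phi = 1 + k * V / 100
phi = 1 + 0.38 * 230 / 100
phi = 1 + 0.874
phi = 1.874

1.874


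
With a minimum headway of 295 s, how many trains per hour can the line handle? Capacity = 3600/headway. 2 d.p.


Capacity = 3600 / headway
Capacity = 3600 / 295
Capacity = 12.20 trains/hour

12.20


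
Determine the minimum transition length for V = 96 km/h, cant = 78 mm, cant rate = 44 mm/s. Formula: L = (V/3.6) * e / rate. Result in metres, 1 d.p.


Convert speed: V = 96 / 3.6 = 26.6667 m/s
L = 26.6667 * 78 / 44
L = 2080.0 / 44
L = 47.3 m

47.3


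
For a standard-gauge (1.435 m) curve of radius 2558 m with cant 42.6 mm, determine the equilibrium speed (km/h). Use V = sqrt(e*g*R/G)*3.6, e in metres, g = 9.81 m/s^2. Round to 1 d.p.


Convert cant: e = 42.6 mm = 0.0426 m
V_ms = sqrt(0.0426 * 9.81 * 2558 / 1.435)
V_ms = sqrt(744.950208) = 27.2938 m/s
V = 27.2938 * 3.6 = 98.3 km/h

98.3


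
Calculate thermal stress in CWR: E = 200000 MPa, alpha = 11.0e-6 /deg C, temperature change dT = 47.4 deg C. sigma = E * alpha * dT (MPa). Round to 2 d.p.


sigma = E * alpha * dT
sigma = 200000 * 11.0e-6 * 47.4
sigma = 2.2 * 47.4
sigma = 104.28 MPa

104.28


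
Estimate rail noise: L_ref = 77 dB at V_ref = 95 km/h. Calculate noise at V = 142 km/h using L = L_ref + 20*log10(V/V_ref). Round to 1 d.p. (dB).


V/V_ref = 142 / 95 = 1.494737
log10(1.494737) = 0.174565
20 * 0.174565 = 3.4913
L = 77 + 3.4913 = 80.5 dB

80.5


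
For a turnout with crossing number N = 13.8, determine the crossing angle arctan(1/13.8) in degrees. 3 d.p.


1/N = 1/13.8 = 0.072464
angle = arctan(0.072464) = 0.072337 rad
angle = 0.072337 * 180/pi = 4.145 degrees

4.145


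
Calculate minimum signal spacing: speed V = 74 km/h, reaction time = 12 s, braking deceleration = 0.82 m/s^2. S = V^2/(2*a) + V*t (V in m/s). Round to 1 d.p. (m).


V = 74 / 3.6 = 20.5556 m/s
Braking distance = 20.5556^2 / (2*0.82) = 257.6408 m
Sighting distance = 20.5556 * 12 = 246.6667 m
S = 257.6408 + 246.6667 = 504.3 m

504.3


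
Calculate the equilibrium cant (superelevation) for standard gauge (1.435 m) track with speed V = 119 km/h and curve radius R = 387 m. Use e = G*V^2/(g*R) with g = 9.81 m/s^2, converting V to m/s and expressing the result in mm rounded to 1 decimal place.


Convert speed: V = 119 / 3.6 = 33.0556 m/s
Apply formula: e = 1.435 * 33.0556^2 / (9.81 * 387)
e = 1.435 * 1092.6698 / 3796.47
e = 0.41301 m = 413.0 mm

413.0


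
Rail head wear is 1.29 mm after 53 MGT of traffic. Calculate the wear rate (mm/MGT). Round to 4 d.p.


Wear rate = total wear / cumulative tonnage
Rate = 1.29 / 53
Rate = 0.0243 mm/MGT

0.0243


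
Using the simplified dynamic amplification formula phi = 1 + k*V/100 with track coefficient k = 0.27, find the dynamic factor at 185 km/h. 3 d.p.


phi = 1 + k * V / 100
phi = 1 + 0.27 * 185 / 100
phi = 1 + 0.4995
phi = 1.500

1.500


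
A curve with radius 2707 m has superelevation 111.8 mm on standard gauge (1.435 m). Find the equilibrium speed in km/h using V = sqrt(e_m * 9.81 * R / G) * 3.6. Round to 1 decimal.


Convert cant: e = 111.8 mm = 0.1118 m
V_ms = sqrt(0.1118 * 9.81 * 2707 / 1.435)
V_ms = sqrt(2068.93652) = 45.4856 m/s
V = 45.4856 * 3.6 = 163.7 km/h

163.7


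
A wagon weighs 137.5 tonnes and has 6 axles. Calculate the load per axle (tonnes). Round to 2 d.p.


Load per axle = total weight / number of axles
Load = 137.5 / 6
Load = 22.92 tonnes

22.92


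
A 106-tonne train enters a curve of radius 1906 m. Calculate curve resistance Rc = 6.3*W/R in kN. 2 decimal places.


Rc = 6.3 * W / R
Rc = 6.3 * 106 / 1906
Rc = 667.8 / 1906
Rc = 0.35 kN

0.35


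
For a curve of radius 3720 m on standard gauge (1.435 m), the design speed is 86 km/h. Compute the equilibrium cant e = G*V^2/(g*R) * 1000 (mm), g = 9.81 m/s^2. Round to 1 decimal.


Convert speed: V = 86 / 3.6 = 23.8889 m/s
Apply formula: e = 1.435 * 23.8889^2 / (9.81 * 3720)
e = 1.435 * 570.679 / 36493.2
e = 0.02244 m = 22.4 mm

22.4


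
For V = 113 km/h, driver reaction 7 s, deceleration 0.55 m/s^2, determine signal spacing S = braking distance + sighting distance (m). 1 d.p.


V = 113 / 3.6 = 31.3889 m/s
Braking distance = 31.3889^2 / (2*0.55) = 895.693 m
Sighting distance = 31.3889 * 7 = 219.7222 m
S = 895.693 + 219.7222 = 1115.4 m

1115.4


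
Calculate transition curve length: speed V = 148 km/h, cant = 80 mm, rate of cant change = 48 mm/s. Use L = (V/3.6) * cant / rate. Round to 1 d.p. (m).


Convert speed: V = 148 / 3.6 = 41.1111 m/s
L = 41.1111 * 80 / 48
L = 3288.8889 / 48
L = 68.5 m

68.5


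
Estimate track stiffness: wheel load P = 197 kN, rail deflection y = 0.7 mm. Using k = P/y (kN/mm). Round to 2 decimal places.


Track stiffness k = P / y
k = 197 / 0.7
k = 281.43 kN/mm

281.43


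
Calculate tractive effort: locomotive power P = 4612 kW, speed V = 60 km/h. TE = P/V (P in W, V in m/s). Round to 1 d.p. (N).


Convert: P = 4612 kW = 4612000 W
V = 60 / 3.6 = 16.6667 m/s
TE = 4612000 / 16.6667
TE = 276720.0 N

276720.0


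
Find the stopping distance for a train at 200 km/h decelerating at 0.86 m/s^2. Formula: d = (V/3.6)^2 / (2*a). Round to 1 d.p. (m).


Convert speed: V = 200 / 3.6 = 55.5556 m/s
V^2 = 3086.4198
d = 3086.4198 / (2 * 0.86)
d = 3086.4198 / 1.72
d = 1794.4 m

1794.4


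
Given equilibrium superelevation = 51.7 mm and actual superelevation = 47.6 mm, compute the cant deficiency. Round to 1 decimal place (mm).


Cant deficiency = equilibrium cant - actual cant
CD = 51.7 - 47.6
CD = 4.1 mm

4.1


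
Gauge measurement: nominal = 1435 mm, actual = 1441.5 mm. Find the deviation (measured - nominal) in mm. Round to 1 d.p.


Deviation = measured - nominal
Deviation = 1441.5 - 1435
Deviation = 6.5 mm

6.5


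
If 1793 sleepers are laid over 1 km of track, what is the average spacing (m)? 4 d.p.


Spacing = 1000 m / number of sleepers
Spacing = 1000 / 1793
Spacing = 0.5577 m

0.5577


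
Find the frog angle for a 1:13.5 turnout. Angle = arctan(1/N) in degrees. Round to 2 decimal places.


1/N = 1/13.5 = 0.074074
angle = arctan(0.074074) = 0.073939 rad
angle = 0.073939 * 180/pi = 4.24 degrees

4.24


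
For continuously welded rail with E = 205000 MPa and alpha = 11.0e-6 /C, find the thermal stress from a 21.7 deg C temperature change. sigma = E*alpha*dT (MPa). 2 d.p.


sigma = E * alpha * dT
sigma = 205000 * 11.0e-6 * 21.7
sigma = 2.255 * 21.7
sigma = 48.93 MPa

48.93


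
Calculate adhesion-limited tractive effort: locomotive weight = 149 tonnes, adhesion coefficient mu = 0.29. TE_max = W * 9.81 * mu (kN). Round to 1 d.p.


TE_max = W * g * mu
TE_max = 149 * 9.81 * 0.29
TE_max = 1461.69 * 0.29
TE_max = 423.9 kN

423.9


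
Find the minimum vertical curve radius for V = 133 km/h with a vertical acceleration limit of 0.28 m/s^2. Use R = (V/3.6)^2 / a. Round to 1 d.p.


Convert speed: V = 133 / 3.6 = 36.9444 m/s
V^2 = 1364.892 m^2/s^2
R_v = 1364.892 / 0.28
R_v = 4874.6 m

4874.6


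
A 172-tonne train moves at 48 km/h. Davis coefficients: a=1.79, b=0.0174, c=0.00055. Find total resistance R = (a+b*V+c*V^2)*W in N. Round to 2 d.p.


b*V = 0.0174 * 48 = 0.8352
c*V^2 = 0.00055 * 2304 = 1.2672
R_per_t = 1.79 + 0.8352 + 1.2672 = 3.8924 N/t
R_total = 3.8924 * 172 = 669.49 N

669.49


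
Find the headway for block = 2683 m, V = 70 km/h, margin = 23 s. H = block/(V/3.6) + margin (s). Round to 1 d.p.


V = 70 / 3.6 = 19.4444 m/s
Block traversal time = 2683 / 19.4444 = 137.9829 s
Headway = 137.9829 + 23
Headway = 161.0 s

161.0


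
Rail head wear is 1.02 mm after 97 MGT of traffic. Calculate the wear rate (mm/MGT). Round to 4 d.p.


Wear rate = total wear / cumulative tonnage
Rate = 1.02 / 97
Rate = 0.0105 mm/MGT

0.0105


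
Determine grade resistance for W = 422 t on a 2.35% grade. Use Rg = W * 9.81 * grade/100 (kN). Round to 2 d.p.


Rg = W * 9.81 * grade / 100
Rg = 422 * 9.81 * 2.35 / 100
Rg = 4139.82 * 0.0235
Rg = 97.29 kN

97.29


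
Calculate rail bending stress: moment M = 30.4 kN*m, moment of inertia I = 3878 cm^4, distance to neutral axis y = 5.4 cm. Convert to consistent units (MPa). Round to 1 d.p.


Convert units:
M = 30.4 kN*m = 30400000 N*mm
y = 5.4 cm = 54 mm
I = 3878 cm^4 = 38780000 mm^4
sigma = 30400000 * 54 / 38780000
sigma = 42.3 MPa

42.3


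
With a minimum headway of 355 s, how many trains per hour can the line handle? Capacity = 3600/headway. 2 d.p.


Capacity = 3600 / headway
Capacity = 3600 / 355
Capacity = 10.14 trains/hour

10.14


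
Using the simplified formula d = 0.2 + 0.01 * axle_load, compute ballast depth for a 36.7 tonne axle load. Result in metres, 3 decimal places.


d = 0.2 + 0.01 * 36.7
d = 0.2 + 0.367
d = 0.567 m

0.567


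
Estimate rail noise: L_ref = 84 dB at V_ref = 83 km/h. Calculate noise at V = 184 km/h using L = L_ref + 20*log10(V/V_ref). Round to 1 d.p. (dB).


V/V_ref = 184 / 83 = 2.216867
log10(2.216867) = 0.34574
20 * 0.34574 = 6.9148
L = 84 + 6.9148 = 90.9 dB

90.9


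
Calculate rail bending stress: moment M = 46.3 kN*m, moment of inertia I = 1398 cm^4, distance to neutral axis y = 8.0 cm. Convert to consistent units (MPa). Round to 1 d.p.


Convert units:
M = 46.3 kN*m = 46300000 N*mm
y = 8.0 cm = 80 mm
I = 1398 cm^4 = 13980000 mm^4
sigma = 46300000 * 80 / 13980000
sigma = 264.9 MPa

264.9


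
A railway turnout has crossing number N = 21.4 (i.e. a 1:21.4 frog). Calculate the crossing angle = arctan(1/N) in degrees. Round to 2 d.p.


1/N = 1/21.4 = 0.046729
angle = arctan(0.046729) = 0.046695 rad
angle = 0.046695 * 180/pi = 2.68 degrees

2.68


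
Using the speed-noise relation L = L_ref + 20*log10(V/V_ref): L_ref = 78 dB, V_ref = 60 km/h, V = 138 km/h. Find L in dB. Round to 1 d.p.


V/V_ref = 138 / 60 = 2.3
log10(2.3) = 0.361728
20 * 0.361728 = 7.2346
L = 78 + 7.2346 = 85.2 dB

85.2


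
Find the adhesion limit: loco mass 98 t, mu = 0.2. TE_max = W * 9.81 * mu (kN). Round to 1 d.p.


TE_max = W * g * mu
TE_max = 98 * 9.81 * 0.2
TE_max = 961.38 * 0.2
TE_max = 192.3 kN

192.3


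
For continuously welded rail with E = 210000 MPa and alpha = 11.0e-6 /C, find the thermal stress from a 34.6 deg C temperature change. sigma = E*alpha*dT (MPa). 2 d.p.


sigma = E * alpha * dT
sigma = 210000 * 11.0e-6 * 34.6
sigma = 2.31 * 34.6
sigma = 79.93 MPa

79.93


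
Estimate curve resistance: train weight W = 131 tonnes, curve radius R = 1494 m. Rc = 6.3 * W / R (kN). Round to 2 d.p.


Rc = 6.3 * W / R
Rc = 6.3 * 131 / 1494
Rc = 825.3 / 1494
Rc = 0.55 kN

0.55


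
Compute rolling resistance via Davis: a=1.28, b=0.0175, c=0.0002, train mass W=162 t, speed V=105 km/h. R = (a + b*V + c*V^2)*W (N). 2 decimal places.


b*V = 0.0175 * 105 = 1.8375
c*V^2 = 0.0002 * 11025 = 2.205
R_per_t = 1.28 + 1.8375 + 2.205 = 5.3225 N/t
R_total = 5.3225 * 162 = 862.25 N

862.25


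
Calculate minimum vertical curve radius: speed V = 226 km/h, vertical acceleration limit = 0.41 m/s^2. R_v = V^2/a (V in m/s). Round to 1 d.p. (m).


Convert speed: V = 226 / 3.6 = 62.7778 m/s
V^2 = 3941.0494 m^2/s^2
R_v = 3941.0494 / 0.41
R_v = 9612.3 m

9612.3


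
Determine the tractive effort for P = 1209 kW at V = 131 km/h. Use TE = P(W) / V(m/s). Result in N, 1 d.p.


Convert: P = 1209 kW = 1209000 W
V = 131 / 3.6 = 36.3889 m/s
TE = 1209000 / 36.3889
TE = 33224.4 N

33224.4


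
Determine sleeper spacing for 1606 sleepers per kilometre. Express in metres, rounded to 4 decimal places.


Spacing = 1000 m / number of sleepers
Spacing = 1000 / 1606
Spacing = 0.6227 m

0.6227


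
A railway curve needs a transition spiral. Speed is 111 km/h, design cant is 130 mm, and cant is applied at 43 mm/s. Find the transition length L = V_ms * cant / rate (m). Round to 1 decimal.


Convert speed: V = 111 / 3.6 = 30.8333 m/s
L = 30.8333 * 130 / 43
L = 4008.3333 / 43
L = 93.2 m

93.2


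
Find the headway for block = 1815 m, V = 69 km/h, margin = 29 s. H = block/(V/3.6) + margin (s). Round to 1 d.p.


V = 69 / 3.6 = 19.1667 m/s
Block traversal time = 1815 / 19.1667 = 94.6957 s
Headway = 94.6957 + 29
Headway = 123.7 s

123.7


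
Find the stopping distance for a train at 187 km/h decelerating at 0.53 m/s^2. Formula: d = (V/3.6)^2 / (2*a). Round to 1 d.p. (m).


Convert speed: V = 187 / 3.6 = 51.9444 m/s
V^2 = 2698.2253
d = 2698.2253 / (2 * 0.53)
d = 2698.2253 / 1.06
d = 2545.5 m

2545.5


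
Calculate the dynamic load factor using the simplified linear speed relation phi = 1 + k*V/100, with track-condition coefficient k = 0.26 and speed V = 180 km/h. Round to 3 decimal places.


phi = 1 + k * V / 100
phi = 1 + 0.26 * 180 / 100
phi = 1 + 0.468
phi = 1.468

1.468


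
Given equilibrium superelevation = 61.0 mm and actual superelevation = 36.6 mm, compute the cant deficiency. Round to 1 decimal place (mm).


Cant deficiency = equilibrium cant - actual cant
CD = 61.0 - 36.6
CD = 24.4 mm

24.4


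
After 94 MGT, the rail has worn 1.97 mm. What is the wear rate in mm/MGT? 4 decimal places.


Wear rate = total wear / cumulative tonnage
Rate = 1.97 / 94
Rate = 0.0210 mm/MGT

0.0210


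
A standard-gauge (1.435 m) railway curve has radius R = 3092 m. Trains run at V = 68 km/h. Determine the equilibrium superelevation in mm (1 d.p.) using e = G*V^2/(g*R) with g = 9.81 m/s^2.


Convert speed: V = 68 / 3.6 = 18.8889 m/s
Apply formula: e = 1.435 * 18.8889^2 / (9.81 * 3092)
e = 1.435 * 356.7901 / 30332.52
e = 0.016879 m = 16.9 mm

16.9


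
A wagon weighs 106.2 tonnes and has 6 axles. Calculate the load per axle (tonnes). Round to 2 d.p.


Load per axle = total weight / number of axles
Load = 106.2 / 6
Load = 17.70 tonnes

17.70


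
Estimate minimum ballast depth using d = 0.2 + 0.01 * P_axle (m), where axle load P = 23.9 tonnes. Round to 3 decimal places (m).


d = 0.2 + 0.01 * 23.9
d = 0.2 + 0.239
d = 0.439 m

0.439


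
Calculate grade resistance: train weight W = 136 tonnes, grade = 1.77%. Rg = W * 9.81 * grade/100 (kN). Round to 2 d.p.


Rg = W * 9.81 * grade / 100
Rg = 136 * 9.81 * 1.77 / 100
Rg = 1334.16 * 0.0177
Rg = 23.61 kN

23.61


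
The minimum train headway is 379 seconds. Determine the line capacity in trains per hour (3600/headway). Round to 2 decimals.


Capacity = 3600 / headway
Capacity = 3600 / 379
Capacity = 9.50 trains/hour

9.50


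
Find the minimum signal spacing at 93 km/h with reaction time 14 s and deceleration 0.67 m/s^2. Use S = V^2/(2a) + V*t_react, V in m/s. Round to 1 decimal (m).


V = 93 / 3.6 = 25.8333 m/s
Braking distance = 25.8333^2 / (2*0.67) = 498.0307 m
Sighting distance = 25.8333 * 14 = 361.6667 m
S = 498.0307 + 361.6667 = 859.7 m

859.7


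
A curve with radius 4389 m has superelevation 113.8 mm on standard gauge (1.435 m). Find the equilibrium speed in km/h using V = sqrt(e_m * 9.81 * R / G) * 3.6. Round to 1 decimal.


Convert cant: e = 113.8 mm = 0.1138 m
V_ms = sqrt(0.1138 * 9.81 * 4389 / 1.435)
V_ms = sqrt(3414.482956) = 58.4336 m/s
V = 58.4336 * 3.6 = 210.4 km/h

210.4


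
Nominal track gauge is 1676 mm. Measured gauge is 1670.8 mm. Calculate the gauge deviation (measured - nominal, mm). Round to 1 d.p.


Deviation = measured - nominal
Deviation = 1670.8 - 1676
Deviation = -5.2 mm

-5.2


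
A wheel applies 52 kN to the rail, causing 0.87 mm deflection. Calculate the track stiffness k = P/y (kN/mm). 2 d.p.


Track stiffness k = P / y
k = 52 / 0.87
k = 59.77 kN/mm

59.77


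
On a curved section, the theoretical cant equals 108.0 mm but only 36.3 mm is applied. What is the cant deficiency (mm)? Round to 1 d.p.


Cant deficiency = equilibrium cant - actual cant
CD = 108.0 - 36.3
CD = 71.7 mm

71.7


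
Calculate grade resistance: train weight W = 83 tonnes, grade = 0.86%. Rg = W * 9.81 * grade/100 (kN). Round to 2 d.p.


Rg = W * 9.81 * grade / 100
Rg = 83 * 9.81 * 0.86 / 100
Rg = 814.23 * 0.0086
Rg = 7.00 kN

7.00


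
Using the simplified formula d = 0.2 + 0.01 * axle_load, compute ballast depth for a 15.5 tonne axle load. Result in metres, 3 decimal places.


d = 0.2 + 0.01 * 15.5
d = 0.2 + 0.155
d = 0.355 m

0.355


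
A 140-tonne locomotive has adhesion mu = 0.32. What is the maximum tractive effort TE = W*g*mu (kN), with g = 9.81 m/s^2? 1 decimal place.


TE_max = W * g * mu
TE_max = 140 * 9.81 * 0.32
TE_max = 1373.4 * 0.32
TE_max = 439.5 kN

439.5


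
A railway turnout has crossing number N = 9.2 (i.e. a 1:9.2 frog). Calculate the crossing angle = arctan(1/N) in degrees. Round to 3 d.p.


1/N = 1/9.2 = 0.108696
angle = arctan(0.108696) = 0.108271 rad
angle = 0.108271 * 180/pi = 6.203 degrees

6.203


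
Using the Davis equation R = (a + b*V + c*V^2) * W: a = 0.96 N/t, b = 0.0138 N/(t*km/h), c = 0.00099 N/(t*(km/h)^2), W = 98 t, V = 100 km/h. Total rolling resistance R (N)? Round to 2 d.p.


b*V = 0.0138 * 100 = 1.38
c*V^2 = 0.00099 * 10000 = 9.9
R_per_t = 0.96 + 1.38 + 9.9 = 12.24 N/t
R_total = 12.24 * 98 = 1199.52 N

1199.52


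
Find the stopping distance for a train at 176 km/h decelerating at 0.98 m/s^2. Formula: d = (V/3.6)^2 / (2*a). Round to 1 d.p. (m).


Convert speed: V = 176 / 3.6 = 48.8889 m/s
V^2 = 2390.1235
d = 2390.1235 / (2 * 0.98)
d = 2390.1235 / 1.96
d = 1219.5 m

1219.5


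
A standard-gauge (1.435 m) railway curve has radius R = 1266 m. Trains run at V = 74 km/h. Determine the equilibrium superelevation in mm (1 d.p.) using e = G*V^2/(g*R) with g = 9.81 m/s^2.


Convert speed: V = 74 / 3.6 = 20.5556 m/s
Apply formula: e = 1.435 * 20.5556^2 / (9.81 * 1266)
e = 1.435 * 422.5309 / 12419.46
e = 0.048821 m = 48.8 mm

48.8


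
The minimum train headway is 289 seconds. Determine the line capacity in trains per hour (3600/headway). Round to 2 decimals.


Capacity = 3600 / headway
Capacity = 3600 / 289
Capacity = 12.46 trains/hour

12.46


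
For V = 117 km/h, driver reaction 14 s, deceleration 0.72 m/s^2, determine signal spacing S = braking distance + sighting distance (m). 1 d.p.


V = 117 / 3.6 = 32.5 m/s
Braking distance = 32.5^2 / (2*0.72) = 733.5069 m
Sighting distance = 32.5 * 14 = 455.0 m
S = 733.5069 + 455.0 = 1188.5 m

1188.5


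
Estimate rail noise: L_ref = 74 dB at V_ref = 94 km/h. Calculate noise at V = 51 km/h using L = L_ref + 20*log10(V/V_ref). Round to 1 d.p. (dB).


V/V_ref = 51 / 94 = 0.542553
log10(0.542553) = -0.265558
20 * -0.265558 = -5.3112
L = 74 + -5.3112 = 68.7 dB

68.7


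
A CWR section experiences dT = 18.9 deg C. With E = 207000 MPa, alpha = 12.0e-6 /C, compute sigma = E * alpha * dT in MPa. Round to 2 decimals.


sigma = E * alpha * dT
sigma = 207000 * 12.0e-6 * 18.9
sigma = 2.484 * 18.9
sigma = 46.95 MPa

46.95


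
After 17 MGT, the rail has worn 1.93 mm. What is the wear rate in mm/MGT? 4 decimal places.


Wear rate = total wear / cumulative tonnage
Rate = 1.93 / 17
Rate = 0.1135 mm/MGT

0.1135


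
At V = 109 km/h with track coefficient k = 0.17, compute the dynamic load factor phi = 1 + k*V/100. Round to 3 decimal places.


phi = 1 + k * V / 100
phi = 1 + 0.17 * 109 / 100
phi = 1 + 0.1853
phi = 1.185

1.185


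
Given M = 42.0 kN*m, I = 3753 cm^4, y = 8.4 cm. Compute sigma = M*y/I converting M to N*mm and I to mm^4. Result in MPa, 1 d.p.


Convert units:
M = 42.0 kN*m = 42000000 N*mm
y = 8.4 cm = 84 mm
I = 3753 cm^4 = 37530000 mm^4
sigma = 42000000 * 84 / 37530000
sigma = 94.0 MPa

94.0


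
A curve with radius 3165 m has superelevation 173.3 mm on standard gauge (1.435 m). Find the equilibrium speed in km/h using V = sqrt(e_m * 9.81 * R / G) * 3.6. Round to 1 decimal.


Convert cant: e = 173.3 mm = 0.1733 m
V_ms = sqrt(0.1733 * 9.81 * 3165 / 1.435)
V_ms = sqrt(3749.638359) = 61.2343 m/s
V = 61.2343 * 3.6 = 220.4 km/h

220.4


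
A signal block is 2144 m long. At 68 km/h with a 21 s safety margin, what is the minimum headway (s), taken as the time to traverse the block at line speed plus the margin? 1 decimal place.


V = 68 / 3.6 = 18.8889 m/s
Block traversal time = 2144 / 18.8889 = 113.5059 s
Headway = 113.5059 + 21
Headway = 134.5 s

134.5


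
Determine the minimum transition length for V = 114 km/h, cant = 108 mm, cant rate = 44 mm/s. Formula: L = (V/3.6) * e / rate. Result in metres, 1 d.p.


Convert speed: V = 114 / 3.6 = 31.6667 m/s
L = 31.6667 * 108 / 44
L = 3420.0 / 44
L = 77.7 m

77.7


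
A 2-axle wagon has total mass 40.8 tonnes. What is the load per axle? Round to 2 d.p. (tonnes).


Load per axle = total weight / number of axles
Load = 40.8 / 2
Load = 20.40 tonnes

20.40


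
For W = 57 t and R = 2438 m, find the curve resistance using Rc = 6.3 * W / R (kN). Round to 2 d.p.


Rc = 6.3 * W / R
Rc = 6.3 * 57 / 2438
Rc = 359.1 / 2438
Rc = 0.15 kN

0.15


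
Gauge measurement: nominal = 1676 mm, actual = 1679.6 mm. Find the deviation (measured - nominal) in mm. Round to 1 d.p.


Deviation = measured - nominal
Deviation = 1679.6 - 1676
Deviation = 3.6 mm

3.6


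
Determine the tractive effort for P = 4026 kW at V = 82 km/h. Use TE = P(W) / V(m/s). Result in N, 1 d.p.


Convert: P = 4026 kW = 4026000 W
V = 82 / 3.6 = 22.7778 m/s
TE = 4026000 / 22.7778
TE = 176751.2 N

176751.2


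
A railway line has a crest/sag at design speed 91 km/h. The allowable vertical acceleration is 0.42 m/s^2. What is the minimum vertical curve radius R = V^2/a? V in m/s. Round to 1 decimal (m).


Convert speed: V = 91 / 3.6 = 25.2778 m/s
V^2 = 638.966 m^2/s^2
R_v = 638.966 / 0.42
R_v = 1521.3 m

1521.3


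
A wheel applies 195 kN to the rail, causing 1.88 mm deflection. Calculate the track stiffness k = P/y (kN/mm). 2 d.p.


Track stiffness k = P / y
k = 195 / 1.88
k = 103.72 kN/mm

103.72


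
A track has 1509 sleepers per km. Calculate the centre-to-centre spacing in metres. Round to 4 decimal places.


Spacing = 1000 m / number of sleepers
Spacing = 1000 / 1509
Spacing = 0.6627 m

0.6627


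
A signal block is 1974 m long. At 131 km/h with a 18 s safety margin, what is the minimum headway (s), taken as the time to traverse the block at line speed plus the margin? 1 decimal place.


V = 131 / 3.6 = 36.3889 m/s
Block traversal time = 1974 / 36.3889 = 54.2473 s
Headway = 54.2473 + 18
Headway = 72.2 s

72.2


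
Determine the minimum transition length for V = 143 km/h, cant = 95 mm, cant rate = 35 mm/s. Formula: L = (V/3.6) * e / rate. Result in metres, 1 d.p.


Convert speed: V = 143 / 3.6 = 39.7222 m/s
L = 39.7222 * 95 / 35
L = 3773.6111 / 35
L = 107.8 m

107.8


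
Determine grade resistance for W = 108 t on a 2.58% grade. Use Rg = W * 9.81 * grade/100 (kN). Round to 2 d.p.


Rg = W * 9.81 * grade / 100
Rg = 108 * 9.81 * 2.58 / 100
Rg = 1059.48 * 0.0258
Rg = 27.33 kN

27.33


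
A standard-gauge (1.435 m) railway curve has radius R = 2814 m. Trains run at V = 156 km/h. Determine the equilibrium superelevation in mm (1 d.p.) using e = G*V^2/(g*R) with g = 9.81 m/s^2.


Convert speed: V = 156 / 3.6 = 43.3333 m/s
Apply formula: e = 1.435 * 43.3333^2 / (9.81 * 2814)
e = 1.435 * 1877.7778 / 27605.34
e = 0.097612 m = 97.6 mm

97.6


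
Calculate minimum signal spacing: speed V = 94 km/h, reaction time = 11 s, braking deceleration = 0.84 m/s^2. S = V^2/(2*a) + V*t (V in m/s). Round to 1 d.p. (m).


V = 94 / 3.6 = 26.1111 m/s
Braking distance = 26.1111^2 / (2*0.84) = 405.8275 m
Sighting distance = 26.1111 * 11 = 287.2222 m
S = 405.8275 + 287.2222 = 693.0 m

693.0


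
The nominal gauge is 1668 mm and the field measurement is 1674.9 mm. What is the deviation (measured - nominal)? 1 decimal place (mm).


Deviation = measured - nominal
Deviation = 1674.9 - 1668
Deviation = 6.9 mm

6.9


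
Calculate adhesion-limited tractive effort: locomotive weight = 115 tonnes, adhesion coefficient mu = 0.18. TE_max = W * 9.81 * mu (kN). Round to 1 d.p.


TE_max = W * g * mu
TE_max = 115 * 9.81 * 0.18
TE_max = 1128.15 * 0.18
TE_max = 203.1 kN

203.1


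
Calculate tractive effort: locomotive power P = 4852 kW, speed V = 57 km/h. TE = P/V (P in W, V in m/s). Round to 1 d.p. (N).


Convert: P = 4852 kW = 4852000 W
V = 57 / 3.6 = 15.8333 m/s
TE = 4852000 / 15.8333
TE = 306442.1 N

306442.1


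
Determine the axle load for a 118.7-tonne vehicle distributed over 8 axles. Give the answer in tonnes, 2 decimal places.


Load per axle = total weight / number of axles
Load = 118.7 / 8
Load = 14.84 tonnes

14.84
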